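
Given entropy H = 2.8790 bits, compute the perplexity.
7.3564

Perplexity is 2^H (or exp(H) for natural log).

H = 2.8790 bits
Perplexity = 2^2.8790 = 7.3564

Interpretation: The model's uncertainty is equivalent to choosing uniformly among 7.4 options.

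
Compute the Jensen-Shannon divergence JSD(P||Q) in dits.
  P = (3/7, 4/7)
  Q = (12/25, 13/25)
0.0006 dits

Jensen-Shannon divergence is:
JSD(P||Q) = 0.5 × D_KL(P||M) + 0.5 × D_KL(Q||M)
where M = 0.5 × (P + Q) is the mixture distribution.

M = 0.5 × (3/7, 4/7) + 0.5 × (12/25, 13/25) = (0.454286, 0.545714)

D_KL(P||M) = 0.0006 dits
D_KL(Q||M) = 0.0006 dits

JSD(P||Q) = 0.5 × 0.0006 + 0.5 × 0.0006 = 0.0006 dits

Unlike KL divergence, JSD is symmetric and bounded: 0 ≤ JSD ≤ log(2).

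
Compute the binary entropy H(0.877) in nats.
0.3729 nats

The binary entropy function is:
H(p) = -p log(p) - (1-p) log(1-p)

H(0.877) = -0.877 × log_e(0.877) - 0.123 × log_e(0.123)
H(0.877) = 0.3729 nats

Note: Binary entropy is maximized at p=0.5 (H=1 bit) and minimized at p=0 or p=1 (H=0).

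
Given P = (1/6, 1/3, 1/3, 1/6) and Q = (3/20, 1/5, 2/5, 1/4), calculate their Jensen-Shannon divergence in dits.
0.0062 dits

Jensen-Shannon divergence is:
JSD(P||Q) = 0.5 × D_KL(P||M) + 0.5 × D_KL(Q||M)
where M = 0.5 × (P + Q) is the mixture distribution.

M = 0.5 × (1/6, 1/3, 1/3, 1/6) + 0.5 × (3/20, 1/5, 2/5, 1/4) = (0.158333, 4/15, 11/30, 5/24)

D_KL(P||M) = 0.0061 dits
D_KL(Q||M) = 0.0064 dits

JSD(P||Q) = 0.5 × 0.0061 + 0.5 × 0.0064 = 0.0062 dits

Unlike KL divergence, JSD is symmetric and bounded: 0 ≤ JSD ≤ log(2).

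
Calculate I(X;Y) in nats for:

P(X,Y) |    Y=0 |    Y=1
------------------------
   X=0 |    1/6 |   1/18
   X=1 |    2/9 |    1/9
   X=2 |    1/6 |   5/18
0.0558 nats

Mutual information: I(X;Y) = H(X) + H(Y) - H(X,Y)

Marginals:
P(X) = (2/9, 1/3, 4/9), H(X) = 1.0609 nats
P(Y) = (5/9, 4/9), H(Y) = 0.6870 nats

Joint entropy: H(X,Y) = 1.6920 nats

I(X;Y) = 1.0609 + 0.6870 - 1.6920 = 0.0558 nats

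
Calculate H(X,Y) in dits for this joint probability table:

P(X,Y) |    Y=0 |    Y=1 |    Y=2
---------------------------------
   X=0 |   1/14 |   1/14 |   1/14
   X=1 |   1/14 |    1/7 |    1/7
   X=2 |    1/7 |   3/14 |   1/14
0.9149 dits

Joint entropy is H(X,Y) = -Σ_{x,y} p(x,y) log p(x,y).

Summing over all non-zero entries:
H(X,Y) = -[1/14·log_10(1/14) + 1/14·log_10(1/14) + 1/14·log_10(1/14) + 1/14·log_10(1/14) + 1/7·log_10(1/7) + 1/7·log_10(1/7) + 1/7·log_10(1/7) + 3/14·log_10(3/14) + 1/14·log_10(1/14)]
H(X,Y) = 0.9149 dits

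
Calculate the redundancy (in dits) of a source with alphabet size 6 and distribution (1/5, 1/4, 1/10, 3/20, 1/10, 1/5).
0.0245 dits

Redundancy measures how far a source is from maximum entropy:
R = H_max - H(X)

Maximum entropy for 6 symbols: H_max = log_10(6) = 0.7782 dits
Actual entropy: H(X) = 0.7537 dits
Redundancy: R = 0.7782 - 0.7537 = 0.0245 dits

This redundancy represents potential for compression: the source could be compressed by 0.0245 dits per symbol.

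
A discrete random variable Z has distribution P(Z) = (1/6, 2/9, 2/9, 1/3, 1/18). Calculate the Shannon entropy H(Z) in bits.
2.1552 bits

Shannon entropy is H(X) = -Σ p(x) log p(x).

For P = (1/6, 2/9, 2/9, 1/3, 1/18):
H = -1/6 × log_2(1/6) -2/9 × log_2(2/9) -2/9 × log_2(2/9) -1/3 × log_2(1/3) -1/18 × log_2(1/18)
H = 2.1552 bits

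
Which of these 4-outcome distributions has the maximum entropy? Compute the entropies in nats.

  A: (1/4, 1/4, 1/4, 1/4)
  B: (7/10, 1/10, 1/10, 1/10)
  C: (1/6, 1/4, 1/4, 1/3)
A

For a discrete distribution over n outcomes, entropy is maximized by the uniform distribution.

Computing entropies:
H(A) = 1.3863 nats
H(B) = 0.9404 nats
H(C) = 1.3580 nats

The uniform distribution (where all probabilities equal 1/4) achieves the maximum entropy of log_e(4) = 1.3863 nats.

Distribution A has the highest entropy.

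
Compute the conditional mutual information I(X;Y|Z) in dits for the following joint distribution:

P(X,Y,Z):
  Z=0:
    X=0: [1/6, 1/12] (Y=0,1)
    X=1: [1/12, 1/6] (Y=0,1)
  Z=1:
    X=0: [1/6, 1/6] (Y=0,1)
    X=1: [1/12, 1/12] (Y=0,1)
0.0123 dits

Conditional mutual information: I(X;Y|Z) = H(X|Z) + H(Y|Z) - H(X,Y|Z)

H(Z) = 0.3010
H(X,Z) = 0.5898 → H(X|Z) = 0.2887
H(Y,Z) = 0.6021 → H(Y|Z) = 0.3010
H(X,Y,Z) = 0.8785 → H(X,Y|Z) = 0.5775

I(X;Y|Z) = 0.2887 + 0.3010 - 0.5775 = 0.0123 dits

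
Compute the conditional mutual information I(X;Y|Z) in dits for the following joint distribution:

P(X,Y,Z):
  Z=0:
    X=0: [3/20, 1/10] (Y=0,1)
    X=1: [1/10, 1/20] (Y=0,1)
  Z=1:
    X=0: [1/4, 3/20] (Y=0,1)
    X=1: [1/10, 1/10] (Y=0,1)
0.0022 dits

Conditional mutual information: I(X;Y|Z) = H(X|Z) + H(Y|Z) - H(X,Y|Z)

H(Z) = 0.2923
H(X,Z) = 0.5731 → H(X|Z) = 0.2808
H(Y,Z) = 0.5842 → H(Y|Z) = 0.2919
H(X,Y,Z) = 0.8627 → H(X,Y|Z) = 0.5705

I(X;Y|Z) = 0.2808 + 0.2919 - 0.5705 = 0.0022 dits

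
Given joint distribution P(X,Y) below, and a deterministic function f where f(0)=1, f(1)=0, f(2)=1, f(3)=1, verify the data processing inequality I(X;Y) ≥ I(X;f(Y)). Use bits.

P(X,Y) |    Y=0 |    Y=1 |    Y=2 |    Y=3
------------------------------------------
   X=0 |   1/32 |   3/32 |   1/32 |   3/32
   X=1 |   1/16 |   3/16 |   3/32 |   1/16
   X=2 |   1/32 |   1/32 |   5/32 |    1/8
I(X;Y) = 0.1546, I(X;f(Y)) = 0.1018, inequality holds: 0.1546 ≥ 0.1018

Data Processing Inequality: For any Markov chain X → Y → Z, we have I(X;Y) ≥ I(X;Z).

Here Z = f(Y) is a deterministic function of Y, forming X → Y → Z.

Original I(X;Y) = 0.1546 bits

After applying f:
P(X,Z) where Z=f(Y):
- P(X,Z=0) = P(X,Y=1)
- P(X,Z=1) = P(X,Y=0) + P(X,Y=2) + P(X,Y=3)

I(X;Z) = I(X;f(Y)) = 0.1018 bits

Verification: 0.1546 ≥ 0.1018 ✓

Information cannot be created by processing; the function f can only lose information about X.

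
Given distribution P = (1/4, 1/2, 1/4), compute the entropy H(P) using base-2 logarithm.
1.5000 bits

Shannon entropy is H(X) = -Σ p(x) log p(x).

For P = (1/4, 1/2, 1/4):
H = -1/4 × log_2(1/4) -1/2 × log_2(1/2) -1/4 × log_2(1/4)
H = 1.5000 bits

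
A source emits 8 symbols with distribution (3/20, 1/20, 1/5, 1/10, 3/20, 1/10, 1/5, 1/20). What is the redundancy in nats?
0.1064 nats

Redundancy measures how far a source is from maximum entropy:
R = H_max - H(X)

Maximum entropy for 8 symbols: H_max = log_e(8) = 2.0794 nats
Actual entropy: H(X) = 1.9730 nats
Redundancy: R = 2.0794 - 1.9730 = 0.1064 nats

This redundancy represents potential for compression: the source could be compressed by 0.1064 nats per symbol.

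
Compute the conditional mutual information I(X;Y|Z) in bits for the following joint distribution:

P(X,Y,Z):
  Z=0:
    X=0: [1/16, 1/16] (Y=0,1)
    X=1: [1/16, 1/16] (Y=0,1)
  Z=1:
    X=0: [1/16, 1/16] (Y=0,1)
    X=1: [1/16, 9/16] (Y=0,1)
0.0694 bits

Conditional mutual information: I(X;Y|Z) = H(X|Z) + H(Y|Z) - H(X,Y|Z)

H(Z) = 0.8113
H(X,Z) = 1.5488 → H(X|Z) = 0.7375
H(Y,Z) = 1.5488 → H(Y|Z) = 0.7375
H(X,Y,Z) = 2.2169 → H(X,Y|Z) = 1.4056

I(X;Y|Z) = 0.7375 + 0.7375 - 1.4056 = 0.0694 bits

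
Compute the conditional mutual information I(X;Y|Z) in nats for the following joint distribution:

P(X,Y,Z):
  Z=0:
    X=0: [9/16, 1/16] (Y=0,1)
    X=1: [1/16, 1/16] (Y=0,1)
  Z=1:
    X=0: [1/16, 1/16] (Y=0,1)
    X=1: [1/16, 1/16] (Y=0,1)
0.0481 nats

Conditional mutual information: I(X;Y|Z) = H(X|Z) + H(Y|Z) - H(X,Y|Z)

H(Z) = 0.5623
H(X,Z) = 1.0735 → H(X|Z) = 0.5112
H(Y,Z) = 1.0735 → H(Y|Z) = 0.5112
H(X,Y,Z) = 1.5366 → H(X,Y|Z) = 0.9743

I(X;Y|Z) = 0.5112 + 0.5112 - 0.9743 = 0.0481 nats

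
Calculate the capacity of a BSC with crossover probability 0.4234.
0.0170 bits

For a binary symmetric channel (BSC) with error probability p:
Capacity C = 1 - H(p) bits per symbol

where H(p) = -p log₂(p) - (1-p) log₂(1-p) is the binary entropy function.

H(0.4234) = 0.9830 bits
C = 1 - 0.9830 = 0.0170 bits per symbol

This means we can reliably transmit up to 0.0170 bits of information per channel use.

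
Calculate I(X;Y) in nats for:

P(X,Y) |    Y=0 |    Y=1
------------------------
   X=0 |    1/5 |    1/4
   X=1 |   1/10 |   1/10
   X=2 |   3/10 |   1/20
0.0817 nats

Mutual information: I(X;Y) = H(X) + H(Y) - H(X,Y)

Marginals:
P(X) = (9/20, 1/5, 7/20), H(X) = 1.0487 nats
P(Y) = (3/5, 2/5), H(Y) = 0.6730 nats

Joint entropy: H(X,Y) = 1.6400 nats

I(X;Y) = 1.0487 + 0.6730 - 1.6400 = 0.0817 nats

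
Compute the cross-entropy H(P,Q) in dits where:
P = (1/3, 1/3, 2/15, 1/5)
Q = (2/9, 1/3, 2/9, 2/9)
0.5945 dits

Cross-entropy: H(P,Q) = -Σ p(x) log q(x)

Alternatively: H(P,Q) = H(P) + D_KL(P||Q)
H(P) = 0.5745 dits
D_KL(P||Q) = 0.0200 dits

H(P,Q) = 0.5745 + 0.0200 = 0.5945 dits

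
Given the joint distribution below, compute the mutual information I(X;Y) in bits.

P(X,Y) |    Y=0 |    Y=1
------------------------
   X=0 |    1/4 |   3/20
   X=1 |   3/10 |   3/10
0.0110 bits

Mutual information: I(X;Y) = H(X) + H(Y) - H(X,Y)

Marginals:
P(X) = (2/5, 3/5), H(X) = 0.9710 bits
P(Y) = (11/20, 9/20), H(Y) = 0.9928 bits

Joint entropy: H(X,Y) = 1.9527 bits

I(X;Y) = 0.9710 + 0.9928 - 1.9527 = 0.0110 bits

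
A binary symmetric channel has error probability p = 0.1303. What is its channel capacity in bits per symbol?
0.4417 bits

For a binary symmetric channel (BSC) with error probability p:
Capacity C = 1 - H(p) bits per symbol

where H(p) = -p log₂(p) - (1-p) log₂(1-p) is the binary entropy function.

H(0.1303) = 0.5583 bits
C = 1 - 0.5583 = 0.4417 bits per symbol

This means we can reliably transmit up to 0.4417 bits of information per channel use.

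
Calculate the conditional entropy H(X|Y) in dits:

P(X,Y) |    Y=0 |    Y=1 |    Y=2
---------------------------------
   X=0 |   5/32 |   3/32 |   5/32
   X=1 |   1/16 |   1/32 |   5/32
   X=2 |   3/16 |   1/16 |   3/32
0.4503 dits

Using the chain rule: H(X|Y) = H(X,Y) - H(Y)

First, compute H(X,Y) = 0.9045 dits

Marginal P(Y) = (13/32, 3/16, 13/32)
H(Y) = 0.4542 dits

H(X|Y) = H(X,Y) - H(Y) = 0.9045 - 0.4542 = 0.4503 dits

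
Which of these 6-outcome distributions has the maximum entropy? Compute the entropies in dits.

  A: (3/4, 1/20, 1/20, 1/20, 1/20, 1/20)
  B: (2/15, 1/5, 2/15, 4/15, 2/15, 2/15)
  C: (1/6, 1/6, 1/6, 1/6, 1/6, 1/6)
C

For a discrete distribution over n outcomes, entropy is maximized by the uniform distribution.

Computing entropies:
H(A) = 0.4190 dits
H(B) = 0.7596 dits
H(C) = 0.7782 dits

The uniform distribution (where all probabilities equal 1/6) achieves the maximum entropy of log_10(6) = 0.7782 dits.

Distribution C has the highest entropy.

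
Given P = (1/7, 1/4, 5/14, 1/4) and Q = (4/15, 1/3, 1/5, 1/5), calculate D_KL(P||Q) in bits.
0.1468 bits

KL divergence: D_KL(P||Q) = Σ p(x) log(p(x)/q(x))

Computing term by term:
  x=0: 1/7 × log_2[(1/7)/(4/15)] = 1/7 × -0.9005 = -0.1286
  x=1: 1/4 × log_2[(1/4)/(1/3)] = 1/4 × -0.4150 = -0.1038
  x=2: 5/14 × log_2[(5/14)/(1/5)] = 5/14 × 0.8365 = 0.2988
  x=3: 1/4 × log_2[(1/4)/(1/5)] = 1/4 × 0.3219 = 0.0805

D_KL(P||Q) = 0.1468 bits

Note: KL divergence is always non-negative and equals 0 iff P = Q.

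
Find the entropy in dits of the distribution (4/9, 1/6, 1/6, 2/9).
0.5611 dits

Shannon entropy is H(X) = -Σ p(x) log p(x).

For P = (4/9, 1/6, 1/6, 2/9):
H = -4/9 × log_10(4/9) -1/6 × log_10(1/6) -1/6 × log_10(1/6) -2/9 × log_10(2/9)
H = 0.5611 dits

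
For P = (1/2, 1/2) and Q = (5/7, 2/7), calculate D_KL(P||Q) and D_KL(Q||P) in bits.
D_KL(P||Q) = 0.1464, D_KL(Q||P) = 0.1369

KL divergence is not symmetric: D_KL(P||Q) ≠ D_KL(Q||P) in general.

D_KL(P||Q) = 0.1464 bits
D_KL(Q||P) = 0.1369 bits

No, they are not equal!

This asymmetry is why KL divergence is not a true distance metric.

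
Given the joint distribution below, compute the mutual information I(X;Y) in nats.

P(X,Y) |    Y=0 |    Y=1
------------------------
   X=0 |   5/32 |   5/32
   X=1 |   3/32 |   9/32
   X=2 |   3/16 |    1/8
0.0475 nats

Mutual information: I(X;Y) = H(X) + H(Y) - H(X,Y)

Marginals:
P(X) = (5/16, 3/8, 5/16), H(X) = 1.0948 nats
P(Y) = (7/16, 9/16), H(Y) = 0.6853 nats

Joint entropy: H(X,Y) = 1.7326 nats

I(X;Y) = 1.0948 + 0.6853 - 1.7326 = 0.0475 nats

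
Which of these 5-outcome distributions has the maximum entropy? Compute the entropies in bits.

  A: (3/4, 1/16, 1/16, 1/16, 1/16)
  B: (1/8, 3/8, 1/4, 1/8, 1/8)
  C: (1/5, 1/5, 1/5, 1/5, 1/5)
C

For a discrete distribution over n outcomes, entropy is maximized by the uniform distribution.

Computing entropies:
H(A) = 1.3113 bits
H(B) = 2.1556 bits
H(C) = 2.3219 bits

The uniform distribution (where all probabilities equal 1/5) achieves the maximum entropy of log_2(5) = 2.3219 bits.

Distribution C has the highest entropy.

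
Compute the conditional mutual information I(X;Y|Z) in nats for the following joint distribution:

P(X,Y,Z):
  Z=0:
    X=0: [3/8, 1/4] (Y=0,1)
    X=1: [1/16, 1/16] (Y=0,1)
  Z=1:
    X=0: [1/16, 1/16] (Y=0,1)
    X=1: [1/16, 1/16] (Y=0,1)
0.0021 nats

Conditional mutual information: I(X;Y|Z) = H(X|Z) + H(Y|Z) - H(X,Y|Z)

H(Z) = 0.5623
H(X,Z) = 1.0735 → H(X|Z) = 0.5112
H(Y,Z) = 1.2450 → H(Y|Z) = 0.6827
H(X,Y,Z) = 1.7541 → H(X,Y|Z) = 1.1918

I(X;Y|Z) = 0.5112 + 0.6827 - 1.1918 = 0.0021 nats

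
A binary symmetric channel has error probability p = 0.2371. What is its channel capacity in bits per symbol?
0.2098 bits

For a binary symmetric channel (BSC) with error probability p:
Capacity C = 1 - H(p) bits per symbol

where H(p) = -p log₂(p) - (1-p) log₂(1-p) is the binary entropy function.

H(0.2371) = 0.7902 bits
C = 1 - 0.7902 = 0.2098 bits per symbol

This means we can reliably transmit up to 0.2098 bits of information per channel use.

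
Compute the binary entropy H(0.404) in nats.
0.6746 nats

The binary entropy function is:
H(p) = -p log(p) - (1-p) log(1-p)

H(0.404) = -0.404 × log_e(0.404) - 0.596 × log_e(0.596)
H(0.404) = 0.6746 nats

Note: Binary entropy is maximized at p=0.5 (H=1 bit) and minimized at p=0 or p=1 (H=0).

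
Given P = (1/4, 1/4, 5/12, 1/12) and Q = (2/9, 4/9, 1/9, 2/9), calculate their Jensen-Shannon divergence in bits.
0.1121 bits

Jensen-Shannon divergence is:
JSD(P||Q) = 0.5 × D_KL(P||M) + 0.5 × D_KL(Q||M)
where M = 0.5 × (P + Q) is the mixture distribution.

M = 0.5 × (1/4, 1/4, 5/12, 1/12) + 0.5 × (2/9, 4/9, 1/9, 2/9) = (0.236111, 0.347222, 0.263889, 0.152778)

D_KL(P||M) = 0.1038 bits
D_KL(Q||M) = 0.1203 bits

JSD(P||Q) = 0.5 × 0.1038 + 0.5 × 0.1203 = 0.1121 bits

Unlike KL divergence, JSD is symmetric and bounded: 0 ≤ JSD ≤ log(2).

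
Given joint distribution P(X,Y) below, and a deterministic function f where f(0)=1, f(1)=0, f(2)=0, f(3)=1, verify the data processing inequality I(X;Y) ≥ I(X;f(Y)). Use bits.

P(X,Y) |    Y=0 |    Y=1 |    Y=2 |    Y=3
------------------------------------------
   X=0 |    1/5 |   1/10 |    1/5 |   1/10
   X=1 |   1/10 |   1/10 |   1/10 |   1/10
I(X;Y) = 0.0200, I(X;f(Y)) = 0.0000, inequality holds: 0.0200 ≥ 0.0000

Data Processing Inequality: For any Markov chain X → Y → Z, we have I(X;Y) ≥ I(X;Z).

Here Z = f(Y) is a deterministic function of Y, forming X → Y → Z.

Original I(X;Y) = 0.0200 bits

After applying f:
P(X,Z) where Z=f(Y):
- P(X,Z=0) = P(X,Y=1) + P(X,Y=2)
- P(X,Z=1) = P(X,Y=0) + P(X,Y=3)

I(X;Z) = I(X;f(Y)) = 0.0000 bits

Verification: 0.0200 ≥ 0.0000 ✓

Information cannot be created by processing; the function f can only lose information about X.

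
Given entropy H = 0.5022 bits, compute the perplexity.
1.4164

Perplexity is 2^H (or exp(H) for natural log).

H = 0.5022 bits
Perplexity = 2^0.5022 = 1.4164

Interpretation: The model's uncertainty is equivalent to choosing uniformly among 1.4 options.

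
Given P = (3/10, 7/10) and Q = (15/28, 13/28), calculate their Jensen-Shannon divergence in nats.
0.0289 nats

Jensen-Shannon divergence is:
JSD(P||Q) = 0.5 × D_KL(P||M) + 0.5 × D_KL(Q||M)
where M = 0.5 × (P + Q) is the mixture distribution.

M = 0.5 × (3/10, 7/10) + 0.5 × (15/28, 13/28) = (0.417857, 0.582143)

D_KL(P||M) = 0.0296 nats
D_KL(Q||M) = 0.0281 nats

JSD(P||Q) = 0.5 × 0.0296 + 0.5 × 0.0281 = 0.0289 nats

Unlike KL divergence, JSD is symmetric and bounded: 0 ≤ JSD ≤ log(2).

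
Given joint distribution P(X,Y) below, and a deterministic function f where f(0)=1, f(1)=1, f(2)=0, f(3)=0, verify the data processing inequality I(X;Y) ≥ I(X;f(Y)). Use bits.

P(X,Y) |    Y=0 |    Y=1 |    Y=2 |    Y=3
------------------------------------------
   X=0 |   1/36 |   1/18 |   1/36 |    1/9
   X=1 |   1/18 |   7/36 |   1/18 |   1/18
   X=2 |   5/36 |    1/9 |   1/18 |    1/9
I(X;Y) = 0.1037, I(X;f(Y)) = 0.0416, inequality holds: 0.1037 ≥ 0.0416

Data Processing Inequality: For any Markov chain X → Y → Z, we have I(X;Y) ≥ I(X;Z).

Here Z = f(Y) is a deterministic function of Y, forming X → Y → Z.

Original I(X;Y) = 0.1037 bits

After applying f:
P(X,Z) where Z=f(Y):
- P(X,Z=0) = P(X,Y=2) + P(X,Y=3)
- P(X,Z=1) = P(X,Y=0) + P(X,Y=1)

I(X;Z) = I(X;f(Y)) = 0.0416 bits

Verification: 0.1037 ≥ 0.0416 ✓

Information cannot be created by processing; the function f can only lose information about X.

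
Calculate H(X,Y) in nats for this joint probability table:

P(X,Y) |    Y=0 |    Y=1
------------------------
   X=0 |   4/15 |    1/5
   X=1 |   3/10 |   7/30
1.3751 nats

Joint entropy is H(X,Y) = -Σ_{x,y} p(x,y) log p(x,y).

Summing over all non-zero entries:
H(X,Y) = -[4/15·log_e(4/15) + 1/5·log_e(1/5) + 3/10·log_e(3/10) + 7/30·log_e(7/30)]
H(X,Y) = 1.3751 nats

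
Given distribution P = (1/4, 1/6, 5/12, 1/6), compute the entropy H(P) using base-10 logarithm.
0.5683 dits

Shannon entropy is H(X) = -Σ p(x) log p(x).

For P = (1/4, 1/6, 5/12, 1/6):
H = -1/4 × log_10(1/4) -1/6 × log_10(1/6) -5/12 × log_10(5/12) -1/6 × log_10(1/6)
H = 0.5683 dits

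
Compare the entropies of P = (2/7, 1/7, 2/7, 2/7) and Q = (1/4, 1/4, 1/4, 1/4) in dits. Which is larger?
Q

Computing entropies in dits:
H(P) = 0.5871
H(Q) = 0.6021

Distribution Q has higher entropy.

Intuition: The distribution closer to uniform (more spread out) has higher entropy.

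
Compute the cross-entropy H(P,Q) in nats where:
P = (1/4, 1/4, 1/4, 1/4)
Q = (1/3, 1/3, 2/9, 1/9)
1.4746 nats

Cross-entropy: H(P,Q) = -Σ p(x) log q(x)

Alternatively: H(P,Q) = H(P) + D_KL(P||Q)
H(P) = 1.3863 nats
D_KL(P||Q) = 0.0883 nats

H(P,Q) = 1.3863 + 0.0883 = 1.4746 nats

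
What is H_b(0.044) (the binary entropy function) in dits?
0.0784 dits

The binary entropy function is:
H(p) = -p log(p) - (1-p) log(1-p)

H(0.044) = -0.044 × log_10(0.044) - 0.956 × log_10(0.956)
H(0.044) = 0.0784 dits

Note: Binary entropy is maximized at p=0.5 (H=1 bit) and minimized at p=0 or p=1 (H=0).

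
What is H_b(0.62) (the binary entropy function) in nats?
0.6641 nats

The binary entropy function is:
H(p) = -p log(p) - (1-p) log(1-p)

H(0.62) = -0.62 × log_e(0.62) - 0.38 × log_e(0.38)
H(0.62) = 0.6641 nats

Note: Binary entropy is maximized at p=0.5 (H=1 bit) and minimized at p=0 or p=1 (H=0).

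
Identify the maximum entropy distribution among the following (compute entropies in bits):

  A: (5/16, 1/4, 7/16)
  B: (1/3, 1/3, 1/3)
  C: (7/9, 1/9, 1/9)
B

For a discrete distribution over n outcomes, entropy is maximized by the uniform distribution.

Computing entropies:
H(A) = 1.5462 bits
H(B) = 1.5850 bits
H(C) = 0.9864 bits

The uniform distribution (where all probabilities equal 1/3) achieves the maximum entropy of log_2(3) = 1.5850 bits.

Distribution B has the highest entropy.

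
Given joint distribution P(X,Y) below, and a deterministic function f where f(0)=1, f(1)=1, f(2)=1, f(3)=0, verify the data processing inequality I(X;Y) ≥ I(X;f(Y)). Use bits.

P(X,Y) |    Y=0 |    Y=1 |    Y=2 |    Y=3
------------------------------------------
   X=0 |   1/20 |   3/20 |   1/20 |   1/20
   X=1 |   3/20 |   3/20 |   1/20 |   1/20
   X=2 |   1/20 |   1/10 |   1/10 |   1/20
I(X;Y) = 0.0660, I(X;f(Y)) = 0.0024, inequality holds: 0.0660 ≥ 0.0024

Data Processing Inequality: For any Markov chain X → Y → Z, we have I(X;Y) ≥ I(X;Z).

Here Z = f(Y) is a deterministic function of Y, forming X → Y → Z.

Original I(X;Y) = 0.0660 bits

After applying f:
P(X,Z) where Z=f(Y):
- P(X,Z=0) = P(X,Y=3)
- P(X,Z=1) = P(X,Y=0) + P(X,Y=1) + P(X,Y=2)

I(X;Z) = I(X;f(Y)) = 0.0024 bits

Verification: 0.0660 ≥ 0.0024 ✓

Information cannot be created by processing; the function f can only lose information about X.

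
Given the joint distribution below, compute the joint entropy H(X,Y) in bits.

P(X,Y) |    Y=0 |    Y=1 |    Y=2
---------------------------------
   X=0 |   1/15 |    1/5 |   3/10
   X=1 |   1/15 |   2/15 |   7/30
2.3839 bits

Joint entropy is H(X,Y) = -Σ_{x,y} p(x,y) log p(x,y).

Summing over all non-zero entries:
H(X,Y) = -[1/15·log_2(1/15) + 1/5·log_2(1/5) + 3/10·log_2(3/10) + 1/15·log_2(1/15) + 2/15·log_2(2/15) + 7/30·log_2(7/30)]
H(X,Y) = 2.3839 bits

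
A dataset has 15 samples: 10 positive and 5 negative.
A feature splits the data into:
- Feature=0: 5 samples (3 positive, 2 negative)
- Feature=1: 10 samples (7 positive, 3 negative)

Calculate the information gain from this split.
0.0071 bits

Information Gain = H(Y) - H(Y|Feature)

Before split:
P(positive) = 10/15 = 0.6667
H(Y) = 0.9183 bits

After split:
Feature=0: H = 0.9710 bits (weight = 5/15)
Feature=1: H = 0.8813 bits (weight = 10/15)
H(Y|Feature) = (5/15)×0.9710 + (10/15)×0.8813 = 0.9112 bits

Information Gain = 0.9183 - 0.9112 = 0.0071 bits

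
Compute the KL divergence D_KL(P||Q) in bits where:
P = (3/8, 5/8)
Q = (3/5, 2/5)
0.1481 bits

KL divergence: D_KL(P||Q) = Σ p(x) log(p(x)/q(x))

Computing term by term:
  x=0: 3/8 × log_2[(3/8)/(3/5)] = 3/8 × -0.6781 = -0.2543
  x=1: 5/8 × log_2[(5/8)/(2/5)] = 5/8 × 0.6439 = 0.4024

D_KL(P||Q) = 0.1481 bits

Note: KL divergence is always non-negative and equals 0 iff P = Q.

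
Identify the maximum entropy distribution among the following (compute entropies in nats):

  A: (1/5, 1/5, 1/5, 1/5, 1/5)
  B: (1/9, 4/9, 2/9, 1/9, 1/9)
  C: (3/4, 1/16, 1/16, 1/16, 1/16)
A

For a discrete distribution over n outcomes, entropy is maximized by the uniform distribution.

Computing entropies:
H(A) = 1.6094 nats
H(B) = 1.4271 nats
H(C) = 0.9089 nats

The uniform distribution (where all probabilities equal 1/5) achieves the maximum entropy of log_e(5) = 1.6094 nats.

Distribution A has the highest entropy.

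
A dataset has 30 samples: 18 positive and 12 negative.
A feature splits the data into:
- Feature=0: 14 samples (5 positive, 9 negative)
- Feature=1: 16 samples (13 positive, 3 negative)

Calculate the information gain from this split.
0.1608 bits

Information Gain = H(Y) - H(Y|Feature)

Before split:
P(positive) = 18/30 = 0.6000
H(Y) = 0.9710 bits

After split:
Feature=0: H = 0.9403 bits (weight = 14/30)
Feature=1: H = 0.6962 bits (weight = 16/30)
H(Y|Feature) = (14/30)×0.9403 + (16/30)×0.6962 = 0.8101 bits

Information Gain = 0.9710 - 0.8101 = 0.1608 bits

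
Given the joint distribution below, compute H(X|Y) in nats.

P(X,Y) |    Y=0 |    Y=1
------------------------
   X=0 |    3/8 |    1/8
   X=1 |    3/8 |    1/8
0.6931 nats

Using the chain rule: H(X|Y) = H(X,Y) - H(Y)

First, compute H(X,Y) = 1.2555 nats

Marginal P(Y) = (3/4, 1/4)
H(Y) = 0.5623 nats

H(X|Y) = H(X,Y) - H(Y) = 1.2555 - 0.5623 = 0.6931 nats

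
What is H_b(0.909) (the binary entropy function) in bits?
0.4398 bits

The binary entropy function is:
H(p) = -p log(p) - (1-p) log(1-p)

H(0.909) = -0.909 × log_2(0.909) - 0.091 × log_2(0.091)
H(0.909) = 0.4398 bits

Note: Binary entropy is maximized at p=0.5 (H=1 bit) and minimized at p=0 or p=1 (H=0).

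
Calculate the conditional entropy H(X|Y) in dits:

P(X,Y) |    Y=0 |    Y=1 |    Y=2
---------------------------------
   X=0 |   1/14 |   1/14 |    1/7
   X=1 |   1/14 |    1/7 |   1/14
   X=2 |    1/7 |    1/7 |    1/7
0.4563 dits

Using the chain rule: H(X|Y) = H(X,Y) - H(Y)

First, compute H(X,Y) = 0.9311 dits

Marginal P(Y) = (2/7, 5/14, 5/14)
H(Y) = 0.4748 dits

H(X|Y) = H(X,Y) - H(Y) = 0.9311 - 0.4748 = 0.4563 dits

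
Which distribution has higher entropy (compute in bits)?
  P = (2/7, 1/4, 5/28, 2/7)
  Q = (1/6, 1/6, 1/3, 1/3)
P

Computing entropies in bits:
H(P) = 1.9766
H(Q) = 1.9183

Distribution P has higher entropy.

Intuition: The distribution closer to uniform (more spread out) has higher entropy.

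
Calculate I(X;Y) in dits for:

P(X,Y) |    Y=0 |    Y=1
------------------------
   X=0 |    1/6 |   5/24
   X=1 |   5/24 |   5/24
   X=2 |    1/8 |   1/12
0.0028 dits

Mutual information: I(X;Y) = H(X) + H(Y) - H(X,Y)

Marginals:
P(X) = (3/8, 5/12, 5/24), H(X) = 0.4601 dits
P(Y) = (1/2, 1/2), H(Y) = 0.3010 dits

Joint entropy: H(X,Y) = 0.7583 dits

I(X;Y) = 0.4601 + 0.3010 - 0.7583 = 0.0028 dits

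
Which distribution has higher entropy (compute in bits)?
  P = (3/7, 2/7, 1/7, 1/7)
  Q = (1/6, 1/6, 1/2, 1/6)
P

Computing entropies in bits:
H(P) = 1.8424
H(Q) = 1.7925

Distribution P has higher entropy.

Intuition: The distribution closer to uniform (more spread out) has higher entropy.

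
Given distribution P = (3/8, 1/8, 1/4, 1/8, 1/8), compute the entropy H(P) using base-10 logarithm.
0.6489 dits

Shannon entropy is H(X) = -Σ p(x) log p(x).

For P = (3/8, 1/8, 1/4, 1/8, 1/8):
H = -3/8 × log_10(3/8) -1/8 × log_10(1/8) -1/4 × log_10(1/4) -1/8 × log_10(1/8) -1/8 × log_10(1/8)
H = 0.6489 dits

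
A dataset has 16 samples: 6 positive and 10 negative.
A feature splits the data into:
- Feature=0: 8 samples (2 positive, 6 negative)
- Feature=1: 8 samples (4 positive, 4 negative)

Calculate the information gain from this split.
0.0488 bits

Information Gain = H(Y) - H(Y|Feature)

Before split:
P(positive) = 6/16 = 0.3750
H(Y) = 0.9544 bits

After split:
Feature=0: H = 0.8113 bits (weight = 8/16)
Feature=1: H = 1.0000 bits (weight = 8/16)
H(Y|Feature) = (8/16)×0.8113 + (8/16)×1.0000 = 0.9056 bits

Information Gain = 0.9544 - 0.9056 = 0.0488 bits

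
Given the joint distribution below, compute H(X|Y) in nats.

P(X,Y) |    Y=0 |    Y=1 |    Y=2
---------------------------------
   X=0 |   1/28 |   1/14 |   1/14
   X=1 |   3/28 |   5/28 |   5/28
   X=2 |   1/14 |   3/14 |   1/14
1.0066 nats

Using the chain rule: H(X|Y) = H(X,Y) - H(Y)

First, compute H(X,Y) = 2.0577 nats

Marginal P(Y) = (3/14, 13/28, 9/28)
H(Y) = 1.0511 nats

H(X|Y) = H(X,Y) - H(Y) = 2.0577 - 1.0511 = 1.0066 nats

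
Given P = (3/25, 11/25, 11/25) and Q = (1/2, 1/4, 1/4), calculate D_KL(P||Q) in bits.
0.4706 bits

KL divergence: D_KL(P||Q) = Σ p(x) log(p(x)/q(x))

Computing term by term:
  x=0: 3/25 × log_2[(3/25)/(1/2)] = 3/25 × -2.0589 = -0.2471
  x=1: 11/25 × log_2[(11/25)/(1/4)] = 11/25 × 0.8156 = 0.3589
  x=2: 11/25 × log_2[(11/25)/(1/4)] = 11/25 × 0.8156 = 0.3589

D_KL(P||Q) = 0.4706 bits

Note: KL divergence is always non-negative and equals 0 iff P = Q.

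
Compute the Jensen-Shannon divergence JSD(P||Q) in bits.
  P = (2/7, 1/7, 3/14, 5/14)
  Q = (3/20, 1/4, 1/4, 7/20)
0.0272 bits

Jensen-Shannon divergence is:
JSD(P||Q) = 0.5 × D_KL(P||M) + 0.5 × D_KL(Q||M)
where M = 0.5 × (P + Q) is the mixture distribution.

M = 0.5 × (2/7, 1/7, 3/14, 5/14) + 0.5 × (3/20, 1/4, 1/4, 7/20) = (0.217857, 0.196429, 0.232143, 0.353571)

D_KL(P||M) = 0.0266 bits
D_KL(Q||M) = 0.0278 bits

JSD(P||Q) = 0.5 × 0.0266 + 0.5 × 0.0278 = 0.0272 bits

Unlike KL divergence, JSD is symmetric and bounded: 0 ≤ JSD ≤ log(2).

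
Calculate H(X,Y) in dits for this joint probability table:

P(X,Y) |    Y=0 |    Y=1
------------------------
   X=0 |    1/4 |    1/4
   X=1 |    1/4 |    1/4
0.6021 dits

Joint entropy is H(X,Y) = -Σ_{x,y} p(x,y) log p(x,y).

Summing over all non-zero entries:
H(X,Y) = -[1/4·log_10(1/4) + 1/4·log_10(1/4) + 1/4·log_10(1/4) + 1/4·log_10(1/4)]
H(X,Y) = 0.6021 dits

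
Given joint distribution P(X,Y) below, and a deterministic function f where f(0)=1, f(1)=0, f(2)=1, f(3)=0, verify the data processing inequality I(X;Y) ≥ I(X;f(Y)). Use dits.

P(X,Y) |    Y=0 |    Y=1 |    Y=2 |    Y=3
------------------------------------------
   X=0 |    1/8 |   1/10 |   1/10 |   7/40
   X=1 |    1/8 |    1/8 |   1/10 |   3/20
I(X;Y) = 0.0010, I(X;f(Y)) = 0.0000, inequality holds: 0.0010 ≥ 0.0000

Data Processing Inequality: For any Markov chain X → Y → Z, we have I(X;Y) ≥ I(X;Z).

Here Z = f(Y) is a deterministic function of Y, forming X → Y → Z.

Original I(X;Y) = 0.0010 dits

After applying f:
P(X,Z) where Z=f(Y):
- P(X,Z=0) = P(X,Y=1) + P(X,Y=3)
- P(X,Z=1) = P(X,Y=0) + P(X,Y=2)

I(X;Z) = I(X;f(Y)) = 0.0000 dits

Verification: 0.0010 ≥ 0.0000 ✓

Information cannot be created by processing; the function f can only lose information about X.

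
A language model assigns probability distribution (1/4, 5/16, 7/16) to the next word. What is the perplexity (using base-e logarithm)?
2.9204

Perplexity is e^H (or exp(H) for natural log).

First, H = -Σ p log p = 1.0717 nats
Perplexity = e^1.0717 = 2.9204

Interpretation: The model's uncertainty is equivalent to choosing uniformly among 2.9 options.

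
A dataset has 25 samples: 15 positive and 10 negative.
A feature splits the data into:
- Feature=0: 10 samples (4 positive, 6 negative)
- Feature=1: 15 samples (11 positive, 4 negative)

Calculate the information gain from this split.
0.0806 bits

Information Gain = H(Y) - H(Y|Feature)

Before split:
P(positive) = 15/25 = 0.6000
H(Y) = 0.9710 bits

After split:
Feature=0: H = 0.9710 bits (weight = 10/25)
Feature=1: H = 0.8366 bits (weight = 15/25)
H(Y|Feature) = (10/25)×0.9710 + (15/25)×0.8366 = 0.8904 bits

Information Gain = 0.9710 - 0.8904 = 0.0806 bits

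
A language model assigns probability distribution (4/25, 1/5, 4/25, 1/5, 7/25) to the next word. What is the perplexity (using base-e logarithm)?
4.8873

Perplexity is e^H (or exp(H) for natural log).

First, H = -Σ p log p = 1.5866 nats
Perplexity = e^1.5866 = 4.8873

Interpretation: The model's uncertainty is equivalent to choosing uniformly among 4.9 options.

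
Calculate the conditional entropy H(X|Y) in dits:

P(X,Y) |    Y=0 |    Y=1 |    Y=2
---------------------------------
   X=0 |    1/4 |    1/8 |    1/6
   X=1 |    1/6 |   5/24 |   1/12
0.2867 dits

Using the chain rule: H(X|Y) = H(X,Y) - H(Y)

First, compute H(X,Y) = 0.7546 dits

Marginal P(Y) = (5/12, 1/3, 1/4)
H(Y) = 0.4680 dits

H(X|Y) = H(X,Y) - H(Y) = 0.7546 - 0.4680 = 0.2867 dits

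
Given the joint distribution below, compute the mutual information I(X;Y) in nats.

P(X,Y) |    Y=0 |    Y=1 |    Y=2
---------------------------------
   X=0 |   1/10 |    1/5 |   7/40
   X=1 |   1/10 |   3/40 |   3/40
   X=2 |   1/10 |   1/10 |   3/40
0.0187 nats

Mutual information: I(X;Y) = H(X) + H(Y) - H(X,Y)

Marginals:
P(X) = (19/40, 1/4, 11/40), H(X) = 1.0552 nats
P(Y) = (3/10, 3/8, 13/40), H(Y) = 1.0943 nats

Joint entropy: H(X,Y) = 2.1308 nats

I(X;Y) = 1.0552 + 1.0943 - 2.1308 = 0.0187 nats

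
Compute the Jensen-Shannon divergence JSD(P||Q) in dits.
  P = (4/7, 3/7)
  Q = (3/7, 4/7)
0.0044 dits

Jensen-Shannon divergence is:
JSD(P||Q) = 0.5 × D_KL(P||M) + 0.5 × D_KL(Q||M)
where M = 0.5 × (P + Q) is the mixture distribution.

M = 0.5 × (4/7, 3/7) + 0.5 × (3/7, 4/7) = (1/2, 1/2)

D_KL(P||M) = 0.0044 dits
D_KL(Q||M) = 0.0044 dits

JSD(P||Q) = 0.5 × 0.0044 + 0.5 × 0.0044 = 0.0044 dits

Unlike KL divergence, JSD is symmetric and bounded: 0 ≤ JSD ≤ log(2).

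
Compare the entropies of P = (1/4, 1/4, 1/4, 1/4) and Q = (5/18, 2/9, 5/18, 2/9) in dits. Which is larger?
P

Computing entropies in dits:
H(P) = 0.6021
H(Q) = 0.5994

Distribution P has higher entropy.

Intuition: The distribution closer to uniform (more spread out) has higher entropy.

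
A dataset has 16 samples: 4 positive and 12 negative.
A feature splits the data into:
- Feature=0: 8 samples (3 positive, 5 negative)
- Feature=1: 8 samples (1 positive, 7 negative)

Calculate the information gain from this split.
0.0623 bits

Information Gain = H(Y) - H(Y|Feature)

Before split:
P(positive) = 4/16 = 0.2500
H(Y) = 0.8113 bits

After split:
Feature=0: H = 0.9544 bits (weight = 8/16)
Feature=1: H = 0.5436 bits (weight = 8/16)
H(Y|Feature) = (8/16)×0.9544 + (8/16)×0.5436 = 0.7490 bits

Information Gain = 0.8113 - 0.7490 = 0.0623 bits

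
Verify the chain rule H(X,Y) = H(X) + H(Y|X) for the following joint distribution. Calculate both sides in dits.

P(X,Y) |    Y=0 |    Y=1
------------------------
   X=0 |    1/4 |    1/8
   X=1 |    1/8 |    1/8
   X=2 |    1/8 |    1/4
H(X,Y) = 0.7526, H(X) = 0.4700, H(Y|X) = 0.2826 (all in dits)

Chain rule: H(X,Y) = H(X) + H(Y|X)

Left side — joint entropy directly:
H(X,Y) = -Σ p(x,y) log p(x,y) = 0.7526 dits

Right side — compute H(Y|X) from the conditional distributions:
P(X) = (3/8, 1/4, 3/8), so H(X) = 0.4700 dits
H(Y|X) = Σ_x P(X=x) · H(Y|X=x):
  P(Y|X=0) = (2/3, 1/3), H(Y|X=0) = 0.2764, weight P(X=0) = 3/8
  P(Y|X=1) = (1/2, 1/2), H(Y|X=1) = 0.3010, weight P(X=1) = 1/4
  P(Y|X=2) = (1/3, 2/3), H(Y|X=2) = 0.2764, weight P(X=2) = 3/8
H(Y|X) = 0.2826 dits

H(X) + H(Y|X) = 0.4700 + 0.2826 = 0.7526 dits

Both sides equal 0.7526 dits. ✓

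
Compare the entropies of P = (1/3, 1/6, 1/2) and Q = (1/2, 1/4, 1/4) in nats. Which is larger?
Q

Computing entropies in nats:
H(P) = 1.0114
H(Q) = 1.0397

Distribution Q has higher entropy.

Intuition: The distribution closer to uniform (more spread out) has higher entropy.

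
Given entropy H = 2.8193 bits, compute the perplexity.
7.0582

Perplexity is 2^H (or exp(H) for natural log).

H = 2.8193 bits
Perplexity = 2^2.8193 = 7.0582

Interpretation: The model's uncertainty is equivalent to choosing uniformly among 7.1 options.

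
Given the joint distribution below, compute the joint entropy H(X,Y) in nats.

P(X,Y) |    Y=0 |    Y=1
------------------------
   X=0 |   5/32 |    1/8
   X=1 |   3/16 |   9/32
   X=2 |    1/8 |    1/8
1.7405 nats

Joint entropy is H(X,Y) = -Σ_{x,y} p(x,y) log p(x,y).

Summing over all non-zero entries:
H(X,Y) = -[5/32·log_e(5/32) + 1/8·log_e(1/8) + 3/16·log_e(3/16) + 9/32·log_e(9/32) + 1/8·log_e(1/8) + 1/8·log_e(1/8)]
H(X,Y) = 1.7405 nats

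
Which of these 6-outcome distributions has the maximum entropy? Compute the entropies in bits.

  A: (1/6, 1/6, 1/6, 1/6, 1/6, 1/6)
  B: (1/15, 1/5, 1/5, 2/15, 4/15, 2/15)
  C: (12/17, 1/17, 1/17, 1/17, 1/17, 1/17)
A

For a discrete distribution over n outcomes, entropy is maximized by the uniform distribution.

Computing entropies:
H(A) = 2.5850 bits
H(B) = 2.4729 bits
H(C) = 1.5569 bits

The uniform distribution (where all probabilities equal 1/6) achieves the maximum entropy of log_2(6) = 2.5850 bits.

Distribution A has the highest entropy.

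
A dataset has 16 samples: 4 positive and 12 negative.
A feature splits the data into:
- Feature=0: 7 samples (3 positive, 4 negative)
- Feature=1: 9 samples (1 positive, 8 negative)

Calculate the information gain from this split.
0.0972 bits

Information Gain = H(Y) - H(Y|Feature)

Before split:
P(positive) = 4/16 = 0.2500
H(Y) = 0.8113 bits

After split:
Feature=0: H = 0.9852 bits (weight = 7/16)
Feature=1: H = 0.5033 bits (weight = 9/16)
H(Y|Feature) = (7/16)×0.9852 + (9/16)×0.5033 = 0.7141 bits

Information Gain = 0.8113 - 0.7141 = 0.0972 bits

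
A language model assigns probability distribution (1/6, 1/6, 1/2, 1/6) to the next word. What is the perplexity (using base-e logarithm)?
3.4641

Perplexity is e^H (or exp(H) for natural log).

First, H = -Σ p log p = 1.2425 nats
Perplexity = e^1.2425 = 3.4641

Interpretation: The model's uncertainty is equivalent to choosing uniformly among 3.5 options.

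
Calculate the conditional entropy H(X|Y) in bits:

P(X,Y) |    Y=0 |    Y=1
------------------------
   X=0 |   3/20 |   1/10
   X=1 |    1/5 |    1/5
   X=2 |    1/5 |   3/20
1.5537 bits

Using the chain rule: H(X|Y) = H(X,Y) - H(Y)

First, compute H(X,Y) = 2.5464 bits

Marginal P(Y) = (11/20, 9/20)
H(Y) = 0.9928 bits

H(X|Y) = H(X,Y) - H(Y) = 2.5464 - 0.9928 = 1.5537 bits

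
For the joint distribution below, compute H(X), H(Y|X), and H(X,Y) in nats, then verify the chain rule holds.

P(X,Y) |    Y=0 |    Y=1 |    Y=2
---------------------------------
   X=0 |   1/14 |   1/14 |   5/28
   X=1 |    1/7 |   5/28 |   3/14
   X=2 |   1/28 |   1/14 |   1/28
H(X,Y) = 2.0269, H(X) = 0.9772, H(Y|X) = 1.0497 (all in nats)

Chain rule: H(X,Y) = H(X) + H(Y|X)

Left side — joint entropy directly:
H(X,Y) = -Σ p(x,y) log p(x,y) = 2.0269 nats

Right side — compute H(Y|X) from the conditional distributions:
P(X) = (9/28, 15/28, 1/7), so H(X) = 0.9772 nats
H(Y|X) = Σ_x P(X=x) · H(Y|X=x):
  P(Y|X=0) = (2/9, 2/9, 5/9), H(Y|X=0) = 0.9950, weight P(X=0) = 9/28
  P(Y|X=1) = (4/15, 1/3, 2/5), H(Y|X=1) = 1.0852, weight P(X=1) = 15/28
  P(Y|X=2) = (1/4, 1/2, 1/4), H(Y|X=2) = 1.0397, weight P(X=2) = 1/7
H(Y|X) = 1.0497 nats

H(X) + H(Y|X) = 0.9772 + 1.0497 = 2.0269 nats

Both sides equal 2.0269 nats. ✓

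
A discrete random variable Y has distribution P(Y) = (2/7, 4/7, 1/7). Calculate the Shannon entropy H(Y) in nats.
0.9557 nats

Shannon entropy is H(X) = -Σ p(x) log p(x).

For P = (2/7, 4/7, 1/7):
H = -2/7 × log_e(2/7) -4/7 × log_e(4/7) -1/7 × log_e(1/7)
H = 0.9557 nats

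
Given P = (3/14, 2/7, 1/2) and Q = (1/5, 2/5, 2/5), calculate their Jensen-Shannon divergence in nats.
0.0077 nats

Jensen-Shannon divergence is:
JSD(P||Q) = 0.5 × D_KL(P||M) + 0.5 × D_KL(Q||M)
where M = 0.5 × (P + Q) is the mixture distribution.

M = 0.5 × (3/14, 2/7, 1/2) + 0.5 × (1/5, 2/5, 2/5) = (0.207143, 12/35, 9/20)

D_KL(P||M) = 0.0079 nats
D_KL(Q||M) = 0.0075 nats

JSD(P||Q) = 0.5 × 0.0079 + 0.5 × 0.0075 = 0.0077 nats

Unlike KL divergence, JSD is symmetric and bounded: 0 ≤ JSD ≤ log(2).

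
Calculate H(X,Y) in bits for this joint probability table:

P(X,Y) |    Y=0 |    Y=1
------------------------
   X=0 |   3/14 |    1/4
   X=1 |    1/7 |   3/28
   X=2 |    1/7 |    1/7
2.5246 bits

Joint entropy is H(X,Y) = -Σ_{x,y} p(x,y) log p(x,y).

Summing over all non-zero entries:
H(X,Y) = -[3/14·log_2(3/14) + 1/4·log_2(1/4) + 1/7·log_2(1/7) + 3/28·log_2(3/28) + 1/7·log_2(1/7) + 1/7·log_2(1/7)]
H(X,Y) = 2.5246 bits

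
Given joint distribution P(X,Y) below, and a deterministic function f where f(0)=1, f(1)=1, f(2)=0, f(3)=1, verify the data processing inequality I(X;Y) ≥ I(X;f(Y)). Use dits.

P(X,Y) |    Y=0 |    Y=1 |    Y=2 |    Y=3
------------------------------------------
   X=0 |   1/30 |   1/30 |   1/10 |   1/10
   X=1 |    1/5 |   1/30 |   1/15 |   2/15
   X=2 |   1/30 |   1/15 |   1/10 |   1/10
I(X;Y) = 0.0390, I(X;f(Y)) = 0.0115, inequality holds: 0.0390 ≥ 0.0115

Data Processing Inequality: For any Markov chain X → Y → Z, we have I(X;Y) ≥ I(X;Z).

Here Z = f(Y) is a deterministic function of Y, forming X → Y → Z.

Original I(X;Y) = 0.0390 dits

After applying f:
P(X,Z) where Z=f(Y):
- P(X,Z=0) = P(X,Y=2)
- P(X,Z=1) = P(X,Y=0) + P(X,Y=1) + P(X,Y=3)

I(X;Z) = I(X;f(Y)) = 0.0115 dits

Verification: 0.0390 ≥ 0.0115 ✓

Information cannot be created by processing; the function f can only lose information about X.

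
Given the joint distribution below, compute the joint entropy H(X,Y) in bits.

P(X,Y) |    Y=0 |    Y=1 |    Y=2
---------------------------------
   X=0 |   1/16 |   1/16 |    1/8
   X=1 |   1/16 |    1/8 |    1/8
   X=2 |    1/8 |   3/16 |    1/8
3.0778 bits

Joint entropy is H(X,Y) = -Σ_{x,y} p(x,y) log p(x,y).

Summing over all non-zero entries:
H(X,Y) = -[1/16·log_2(1/16) + 1/16·log_2(1/16) + 1/8·log_2(1/8) + 1/16·log_2(1/16) + 1/8·log_2(1/8) + 1/8·log_2(1/8) + 1/8·log_2(1/8) + 3/16·log_2(3/16) + 1/8·log_2(1/8)]
H(X,Y) = 3.0778 bits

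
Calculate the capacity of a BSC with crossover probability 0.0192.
0.8631 bits

For a binary symmetric channel (BSC) with error probability p:
Capacity C = 1 - H(p) bits per symbol

where H(p) = -p log₂(p) - (1-p) log₂(1-p) is the binary entropy function.

H(0.0192) = 0.1369 bits
C = 1 - 0.1369 = 0.8631 bits per symbol

This means we can reliably transmit up to 0.8631 bits of information per channel use.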